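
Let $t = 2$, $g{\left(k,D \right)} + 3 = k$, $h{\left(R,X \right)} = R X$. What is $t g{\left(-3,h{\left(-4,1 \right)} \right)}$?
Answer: $-12$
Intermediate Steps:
$g{\left(k,D \right)} = -3 + k$
$t g{\left(-3,h{\left(-4,1 \right)} \right)} = 2 \left(-3 - 3\right) = 2 \left(-6\right) = -12$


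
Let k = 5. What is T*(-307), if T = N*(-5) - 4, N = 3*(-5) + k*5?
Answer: 16578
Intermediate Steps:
N = 10 (N = 3*(-5) + 5*5 = -15 + 25 = 10)
T = -54 (T = 10*(-5) - 4 = -50 - 4 = -54)
T*(-307) = -54*(-307) = 16578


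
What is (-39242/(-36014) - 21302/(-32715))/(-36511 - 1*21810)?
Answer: -1025486129/34356843070605 ≈ -2.9848e-5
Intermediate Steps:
(-39242/(-36014) - 21302/(-32715))/(-36511 - 1*21810) = (-39242*(-1/36014) - 21302*(-1/32715))/(-36511 - 21810) = (19621/18007 + 21302/32715)/(-58321) = (1025486129/589099005)*(-1/58321) = -1025486129/34356843070605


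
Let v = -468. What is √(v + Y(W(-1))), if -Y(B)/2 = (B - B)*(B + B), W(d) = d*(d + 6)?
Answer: 6*I*√13 ≈ 21.633*I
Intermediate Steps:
W(d) = d*(6 + d)
Y(B) = 0 (Y(B) = -2*(B - B)*(B + B) = -0*2*B = -2*0 = 0)
√(v + Y(W(-1))) = √(-468 + 0) = √(-468) = 6*I*√13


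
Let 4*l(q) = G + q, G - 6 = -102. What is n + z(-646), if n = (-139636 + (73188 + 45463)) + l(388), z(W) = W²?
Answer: 396404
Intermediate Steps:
G = -96 (G = 6 - 102 = -96)
l(q) = -24 + q/4 (l(q) = (-96 + q)/4 = -24 + q/4)
n = -20912 (n = (-139636 + (73188 + 45463)) + (-24 + (¼)*388) = (-139636 + 118651) + (-24 + 97) = -20985 + 73 = -20912)
n + z(-646) = -20912 + (-646)² = -20912 + 417316 = 396404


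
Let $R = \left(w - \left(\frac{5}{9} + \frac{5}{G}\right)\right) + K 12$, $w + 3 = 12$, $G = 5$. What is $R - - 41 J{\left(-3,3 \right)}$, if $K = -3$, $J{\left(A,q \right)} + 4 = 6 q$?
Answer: $\frac{4909}{9} \approx 545.44$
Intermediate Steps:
$J{\left(A,q \right)} = -4 + 6 q$
$w = 9$ ($w = -3 + 12 = 9$)
$R = - \frac{257}{9}$ ($R = \left(9 - \left(1 + \frac{5}{9}\right)\right) - 36 = \left(9 - \frac{14}{9}\right) - 36 = \frac{67}{9} - 36 = - \frac{257}{9} \approx -28.556$)
$R - - 41 J{\left(-3,3 \right)} = - \frac{257}{9} - - 41 \left(-4 + 6 \cdot 3\right) = - \frac{257}{9} - - 41 \left(-4 + 18\right) = - \frac{257}{9} - \left(-41\right) 14 = - \frac{257}{9} - -574 = - \frac{257}{9} + 574 = \frac{4909}{9}$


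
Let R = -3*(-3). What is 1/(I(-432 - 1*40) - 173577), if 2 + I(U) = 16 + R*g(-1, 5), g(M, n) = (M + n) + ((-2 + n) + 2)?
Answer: -1/173482 ≈ -5.7643e-6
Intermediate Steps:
R = 9
g(M, n) = M + 2*n (g(M, n) = (M + n) + n = M + 2*n)
I(U) = 95 (I(U) = -2 + (16 + 9*(-1 + 2*5)) = -2 + (16 + 9*(-1 + 10)) = -2 + (16 + 9*9) = -2 + (16 + 81) = -2 + 97 = 95)
1/(I(-432 - 1*40) - 173577) = 1/(95 - 173577) = 1/(-173482) = -1/173482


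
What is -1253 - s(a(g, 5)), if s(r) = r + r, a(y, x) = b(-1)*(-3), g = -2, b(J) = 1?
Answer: -1247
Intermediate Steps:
a(y, x) = -3 (a(y, x) = 1*(-3) = -3)
s(r) = 2*r
-1253 - s(a(g, 5)) = -1253 - 2*(-3) = -1253 - 1*(-6) = -1253 + 6 = -1247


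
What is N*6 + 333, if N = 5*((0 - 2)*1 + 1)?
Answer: 303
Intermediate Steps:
N = -5 (N = 5*(-2*1 + 1) = 5*(-2 + 1) = 5*(-1) = -5)
N*6 + 333 = -5*6 + 333 = -30 + 333 = 303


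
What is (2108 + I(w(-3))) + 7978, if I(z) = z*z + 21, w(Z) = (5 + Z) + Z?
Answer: 10108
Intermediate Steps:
w(Z) = 5 + 2*Z
I(z) = 21 + z² (I(z) = z² + 21 = 21 + z²)
(2108 + I(w(-3))) + 7978 = (2108 + (21 + (5 + 2*(-3))²)) + 7978 = (2108 + (21 + (5 - 6)²)) + 7978 = (2108 + (21 + (-1)²)) + 7978 = (2108 + (21 + 1)) + 7978 = (2108 + 22) + 7978 = 2130 + 7978 = 10108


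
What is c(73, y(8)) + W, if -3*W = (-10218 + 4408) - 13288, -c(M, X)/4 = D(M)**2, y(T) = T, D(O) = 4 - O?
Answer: -12678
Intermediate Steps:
c(M, X) = -4*(4 - M)**2
W = 6366 (W = -((-10218 + 4408) - 13288)/3 = -(-5810 - 13288)/3 = -1/3*(-19098) = 6366)
c(73, y(8)) + W = -4*(-4 + 73)**2 + 6366 = -4*69**2 + 6366 = -4*4761 + 6366 = -19044 + 6366 = -12678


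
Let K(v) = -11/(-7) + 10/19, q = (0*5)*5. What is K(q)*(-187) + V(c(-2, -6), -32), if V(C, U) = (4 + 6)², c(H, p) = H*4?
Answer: -38873/133 ≈ -292.28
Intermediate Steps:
c(H, p) = 4*H
V(C, U) = 100 (V(C, U) = 10² = 100)
q = 0 (q = 0*5 = 0)
K(v) = 279/133 (K(v) = -11*(-⅐) + 10*(1/19) = 11/7 + 10/19 = 279/133)
K(q)*(-187) + V(c(-2, -6), -32) = (279/133)*(-187) + 100 = -52173/133 + 100 = -38873/133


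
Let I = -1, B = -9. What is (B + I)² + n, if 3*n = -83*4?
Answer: -32/3 ≈ -10.667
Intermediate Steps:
n = -332/3 (n = (-83*4)/3 = (⅓)*(-332) = -332/3 ≈ -110.67)
(B + I)² + n = (-9 - 1)² - 332/3 = (-10)² - 332/3 = 100 - 332/3 = -32/3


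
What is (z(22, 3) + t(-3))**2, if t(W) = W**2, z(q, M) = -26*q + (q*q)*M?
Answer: 790321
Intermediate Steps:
z(q, M) = -26*q + M*q**2 (z(q, M) = -26*q + q**2*M = -26*q + M*q**2)
(z(22, 3) + t(-3))**2 = (22*(-26 + 3*22) + (-3)**2)**2 = (22*(-26 + 66) + 9)**2 = (22*40 + 9)**2 = (880 + 9)**2 = 889**2 = 790321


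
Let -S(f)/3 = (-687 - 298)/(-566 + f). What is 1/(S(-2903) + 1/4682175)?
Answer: -16242465075/13835823656 ≈ -1.1739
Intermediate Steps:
S(f) = 2955/(-566 + f) (S(f) = -3*(-687 - 298)/(-566 + f) = -(-2955)/(-566 + f) = 2955/(-566 + f))
1/(S(-2903) + 1/4682175) = 1/(2955/(-566 - 2903) + 1/4682175) = 1/(2955/(-3469) + 1/4682175) = 1/(2955*(-1/3469) + 1/4682175) = 1/(-2955/3469 + 1/4682175) = 1/(-13835823656/16242465075) = -16242465075/13835823656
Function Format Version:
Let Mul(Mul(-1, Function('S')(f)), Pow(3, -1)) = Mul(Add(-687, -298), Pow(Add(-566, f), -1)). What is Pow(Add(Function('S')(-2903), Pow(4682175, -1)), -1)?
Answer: Rational(-16242465075, 13835823656) ≈ -1.1739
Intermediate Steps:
Function('S')(f) = Mul(2955, Pow(Add(-566, f), -1)) (Function('S')(f) = Mul(-3, Mul(Add(-687, -298), Pow(Add(-566, f), -1))) = Mul(-3, Mul(-985, Pow(Add(-566, f), -1))) = Mul(2955, Pow(Add(-566, f), -1)))
Pow(Add(Function('S')(-2903), Pow(4682175, -1)), -1) = Pow(Add(Mul(2955, Pow(Add(-566, -2903), -1)), Pow(4682175, -1)), -1) = Pow(Add(Mul(2955, Pow(-3469, -1)), Rational(1, 4682175)), -1) = Pow(Add(Mul(2955, Rational(-1, 3469)), Rational(1, 4682175)), -1) = Pow(Add(Rational(-2955, 3469), Rational(1, 4682175)), -1) = Pow(Rational(-13835823656, 16242465075), -1) = Rational(-16242465075, 13835823656)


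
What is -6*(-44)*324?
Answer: 85536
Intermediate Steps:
-6*(-44)*324 = 264*324 = 85536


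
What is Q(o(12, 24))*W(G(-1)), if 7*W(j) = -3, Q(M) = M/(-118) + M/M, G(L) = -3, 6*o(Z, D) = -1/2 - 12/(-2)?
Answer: -1405/3304 ≈ -0.42524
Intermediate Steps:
o(Z, D) = 11/12 (o(Z, D) = (-1/2 - 12/(-2))/6 = (-1*1/2 - 12*(-1/2))/6 = (-1/2 + 6)/6 = (1/6)*(11/2) = 11/12)
Q(M) = 1 - M/118 (Q(M) = M*(-1/118) + 1 = -M/118 + 1 = 1 - M/118)
W(j) = -3/7 (W(j) = (1/7)*(-3) = -3/7)
Q(o(12, 24))*W(G(-1)) = (1 - 1/118*11/12)*(-3/7) = (1 - 11/1416)*(-3/7) = (1405/1416)*(-3/7) = -1405/3304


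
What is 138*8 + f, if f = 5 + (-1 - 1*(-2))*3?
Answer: 1112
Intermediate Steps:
f = 8 (f = 5 + (-1 + 2)*3 = 5 + 1*3 = 5 + 3 = 8)
138*8 + f = 138*8 + 8 = 1104 + 8 = 1112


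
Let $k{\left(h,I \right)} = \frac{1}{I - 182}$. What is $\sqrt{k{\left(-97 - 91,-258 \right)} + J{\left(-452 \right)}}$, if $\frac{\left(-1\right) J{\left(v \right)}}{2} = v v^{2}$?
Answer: $\frac{\sqrt{8939035494290}}{220} \approx 13590.0$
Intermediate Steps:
$J{\left(v \right)} = - 2 v^{3}$ ($J{\left(v \right)} = - 2 v v^{2} = - 2 v^{3}$)
$k{\left(h,I \right)} = \frac{1}{-182 + I}$
$\sqrt{k{\left(-97 - 91,-258 \right)} + J{\left(-452 \right)}} = \sqrt{\frac{1}{-182 - 258} - 2 \left(-452\right)^{3}} = \sqrt{\frac{1}{-440} - -184690816} = \sqrt{- \frac{1}{440} + 184690816} = \sqrt{\frac{81263959039}{440}} = \frac{\sqrt{8939035494290}}{220}$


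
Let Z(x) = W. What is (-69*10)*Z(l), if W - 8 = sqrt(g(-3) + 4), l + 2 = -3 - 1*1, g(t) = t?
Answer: -6210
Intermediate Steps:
l = -6 (l = -2 + (-3 - 1*1) = -2 + (-3 - 1) = -2 - 4 = -6)
W = 9 (W = 8 + sqrt(-3 + 4) = 8 + sqrt(1) = 8 + 1 = 9)
Z(x) = 9
(-69*10)*Z(l) = -69*10*9 = -690*9 = -6210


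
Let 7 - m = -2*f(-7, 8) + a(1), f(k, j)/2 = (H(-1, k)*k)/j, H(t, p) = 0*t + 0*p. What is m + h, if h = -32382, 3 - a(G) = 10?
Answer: -32368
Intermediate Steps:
H(t, p) = 0 (H(t, p) = 0 + 0 = 0)
a(G) = -7 (a(G) = 3 - 1*10 = 3 - 10 = -7)
f(k, j) = 0 (f(k, j) = 2*((0*k)/j) = 2*(0/j) = 2*0 = 0)
m = 14 (m = 7 - (-2*0 - 7) = 7 - (0 - 7) = 7 - 1*(-7) = 7 + 7 = 14)
m + h = 14 - 32382 = -32368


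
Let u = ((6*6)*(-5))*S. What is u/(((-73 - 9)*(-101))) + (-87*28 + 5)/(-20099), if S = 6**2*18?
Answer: -11506009/824059 ≈ -13.963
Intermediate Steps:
S = 648 (S = 36*18 = 648)
u = -116640 (u = ((6*6)*(-5))*648 = (36*(-5))*648 = -180*648 = -116640)
u/(((-73 - 9)*(-101))) + (-87*28 + 5)/(-20099) = -116640*(-1/(101*(-73 - 9))) + (-87*28 + 5)/(-20099) = -116640/((-82*(-101))) + (-2436 + 5)*(-1/20099) = -116640/8282 - 2431*(-1/20099) = -116640*1/8282 + 2431/20099 = -58320/4141 + 2431/20099 = -11506009/824059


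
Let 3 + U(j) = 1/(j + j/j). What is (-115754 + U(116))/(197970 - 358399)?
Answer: 13543568/18770193 ≈ 0.72155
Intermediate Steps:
U(j) = -3 + 1/(1 + j) (U(j) = -3 + 1/(j + j/j) = -3 + 1/(j + 1) = -3 + 1/(1 + j))
(-115754 + U(116))/(197970 - 358399) = (-115754 + (-2 - 3*116)/(1 + 116))/(197970 - 358399) = (-115754 + (-2 - 348)/117)/(-160429) = (-115754 + (1/117)*(-350))*(-1/160429) = (-115754 - 350/117)*(-1/160429) = -13543568/117*(-1/160429) = 13543568/18770193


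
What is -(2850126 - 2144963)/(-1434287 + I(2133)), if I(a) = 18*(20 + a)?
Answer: 705163/1395533 ≈ 0.50530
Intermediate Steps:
I(a) = 360 + 18*a
-(2850126 - 2144963)/(-1434287 + I(2133)) = -(2850126 - 2144963)/(-1434287 + (360 + 18*2133)) = -705163/(-1434287 + (360 + 38394)) = -705163/(-1434287 + 38754) = -705163/(-1395533) = -705163*(-1)/1395533 = -1*(-705163/1395533) = 705163/1395533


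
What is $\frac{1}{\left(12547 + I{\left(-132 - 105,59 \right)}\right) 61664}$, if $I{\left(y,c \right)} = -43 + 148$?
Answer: $\frac{1}{780172928} \approx 1.2818 \cdot 10^{-9}$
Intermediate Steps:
$I{\left(y,c \right)} = 105$
$\frac{1}{\left(12547 + I{\left(-132 - 105,59 \right)}\right) 61664} = \frac{1}{\left(12547 + 105\right) 61664} = \frac{1}{12652} \cdot \frac{1}{61664} = \frac{1}{780172928}$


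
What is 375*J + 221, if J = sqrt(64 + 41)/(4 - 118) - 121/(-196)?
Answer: 88691/196 - 125*sqrt(105)/38 ≈ 418.80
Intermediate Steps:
J = 121/196 - sqrt(105)/114 (J = sqrt(105)/(-114) - 121*(-1/196) = sqrt(105)*(-1/114) + 121/196 = -sqrt(105)/114 + 121/196 = 121/196 - sqrt(105)/114 ≈ 0.52746)
375*J + 221 = 375*(121/196 - sqrt(105)/114) + 221 = (45375/196 - 125*sqrt(105)/38) + 221 = 88691/196 - 125*sqrt(105)/38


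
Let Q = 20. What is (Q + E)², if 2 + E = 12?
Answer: 900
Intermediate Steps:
E = 10 (E = -2 + 12 = 10)
(Q + E)² = (20 + 10)² = 30² = 900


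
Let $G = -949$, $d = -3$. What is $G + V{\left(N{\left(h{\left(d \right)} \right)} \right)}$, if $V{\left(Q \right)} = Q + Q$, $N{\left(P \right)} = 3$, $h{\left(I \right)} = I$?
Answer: $-943$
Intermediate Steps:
$V{\left(Q \right)} = 2 Q$
$G + V{\left(N{\left(h{\left(d \right)} \right)} \right)} = -949 + 2 \cdot 3 = -949 + 6 = -943$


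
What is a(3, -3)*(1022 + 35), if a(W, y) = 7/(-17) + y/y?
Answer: 10570/17 ≈ 621.76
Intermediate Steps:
a(W, y) = 10/17 (a(W, y) = 7*(-1/17) + 1 = -7/17 + 1 = 10/17)
a(3, -3)*(1022 + 35) = 10*(1022 + 35)/17 = (10/17)*1057 = 10570/17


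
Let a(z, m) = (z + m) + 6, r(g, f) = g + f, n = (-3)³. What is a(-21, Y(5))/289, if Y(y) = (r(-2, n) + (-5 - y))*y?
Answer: -210/289 ≈ -0.72664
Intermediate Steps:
n = -27
r(g, f) = f + g
Y(y) = y*(-34 - y) (Y(y) = ((-27 - 2) + (-5 - y))*y = (-29 + (-5 - y))*y = (-34 - y)*y = y*(-34 - y))
a(z, m) = 6 + m + z (a(z, m) = (m + z) + 6 = 6 + m + z)
a(-21, Y(5))/289 = (6 - 1*5*(34 + 5) - 21)/289 = (6 - 1*5*39 - 21)*(1/289) = (6 - 195 - 21)*(1/289) = -210*1/289 = -210/289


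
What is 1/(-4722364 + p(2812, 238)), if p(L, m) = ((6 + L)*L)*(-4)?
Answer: -1/36419228 ≈ -2.7458e-8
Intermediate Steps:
p(L, m) = -4*L*(6 + L) (p(L, m) = (L*(6 + L))*(-4) = -4*L*(6 + L))
1/(-4722364 + p(2812, 238)) = 1/(-4722364 - 4*2812*(6 + 2812)) = 1/(-4722364 - 4*2812*2818) = 1/(-4722364 - 31696864) = 1/(-36419228) = -1/36419228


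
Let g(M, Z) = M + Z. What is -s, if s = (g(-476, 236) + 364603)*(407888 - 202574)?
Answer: -74808824982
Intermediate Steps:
s = 74808824982 (s = ((-476 + 236) + 364603)*(407888 - 202574) = (-240 + 364603)*205314 = 364363*205314 = 74808824982)
-s = -1*74808824982 = -74808824982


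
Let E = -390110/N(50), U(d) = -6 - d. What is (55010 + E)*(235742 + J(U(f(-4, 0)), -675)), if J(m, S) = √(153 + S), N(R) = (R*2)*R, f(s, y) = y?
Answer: 3237443589419/250 + 82397967*I*√58/500 ≈ 1.295e+10 + 1.255e+6*I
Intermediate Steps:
N(R) = 2*R² (N(R) = (2*R)*R = 2*R²)
E = -39011/500 (E = -390110/(2*50²) = -390110/(2*2500) = -390110/5000 = -390110*1/5000 = -39011/500 ≈ -78.022)
(55010 + E)*(235742 + J(U(f(-4, 0)), -675)) = (55010 - 39011/500)*(235742 + √(153 - 675)) = 27465989*(235742 + √(-522))/500 = 27465989*(235742 + 3*I*√58)/500 = 3237443589419/250 + 82397967*I*√58/500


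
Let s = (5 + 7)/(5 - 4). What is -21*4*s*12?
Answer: -12096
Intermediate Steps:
s = 12 (s = 12/1 = 12*1 = 12)
-21*4*s*12 = -21*4*12*12 = -1008*12 = -21*576 = -12096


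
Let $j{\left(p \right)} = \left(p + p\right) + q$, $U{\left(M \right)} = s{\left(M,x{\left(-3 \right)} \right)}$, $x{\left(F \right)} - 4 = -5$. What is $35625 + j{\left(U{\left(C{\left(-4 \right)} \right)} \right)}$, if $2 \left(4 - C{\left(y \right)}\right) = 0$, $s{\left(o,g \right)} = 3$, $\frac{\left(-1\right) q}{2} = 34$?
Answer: $35563$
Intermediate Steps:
$q = -68$ ($q = \left(-2\right) 34 = -68$)
$x{\left(F \right)} = -1$ ($x{\left(F \right)} = 4 - 5 = -1$)
$C{\left(y \right)} = 4$ ($C{\left(y \right)} = 4 - 0 = 4 + 0 = 4$)
$U{\left(M \right)} = 3$
$j{\left(p \right)} = -68 + 2 p$ ($j{\left(p \right)} = \left(p + p\right) - 68 = 2 p - 68 = -68 + 2 p$)
$35625 + j{\left(U{\left(C{\left(-4 \right)} \right)} \right)} = 35625 + \left(-68 + 2 \cdot 3\right) = 35625 + \left(-68 + 6\right) = 35625 - 62 = 35563$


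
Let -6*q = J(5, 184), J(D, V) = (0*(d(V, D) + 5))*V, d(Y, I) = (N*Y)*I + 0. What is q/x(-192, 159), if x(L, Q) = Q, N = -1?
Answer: 0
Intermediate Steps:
d(Y, I) = -I*Y (d(Y, I) = (-Y)*I + 0 = -I*Y + 0 = -I*Y)
J(D, V) = 0 (J(D, V) = (0*(-D*V + 5))*V = (0*(5 - D*V))*V = 0*V = 0)
q = 0 (q = -⅙*0 = 0)
q/x(-192, 159) = 0/159 = 0*(1/159) = 0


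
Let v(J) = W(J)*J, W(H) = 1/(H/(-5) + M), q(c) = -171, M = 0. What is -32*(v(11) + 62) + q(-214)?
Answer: -1995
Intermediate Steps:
W(H) = -5/H (W(H) = 1/(H/(-5) + 0) = 1/(H*(-⅕) + 0) = 1/(-H/5 + 0) = 1/(-H/5) = -5/H)
v(J) = -5 (v(J) = (-5/J)*J = -5)
-32*(v(11) + 62) + q(-214) = -32*(-5 + 62) - 171 = -32*57 - 171 = -1824 - 171 = -1995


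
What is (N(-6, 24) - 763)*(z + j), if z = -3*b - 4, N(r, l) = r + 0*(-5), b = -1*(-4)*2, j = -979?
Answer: 774383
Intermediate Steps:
b = 8 (b = 4*2 = 8)
N(r, l) = r (N(r, l) = r + 0 = r)
z = -28 (z = -3*8 - 4 = -24 - 4 = -28)
(N(-6, 24) - 763)*(z + j) = (-6 - 763)*(-28 - 979) = -769*(-1007) = 774383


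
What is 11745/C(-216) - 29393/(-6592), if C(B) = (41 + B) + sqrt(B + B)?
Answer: -12636173599/204727744 - 140940*I*sqrt(3)/31057 ≈ -61.722 - 7.8602*I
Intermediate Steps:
C(B) = 41 + B + sqrt(2)*sqrt(B) (C(B) = (41 + B) + sqrt(2*B) = (41 + B) + sqrt(2)*sqrt(B) = 41 + B + sqrt(2)*sqrt(B))
11745/C(-216) - 29393/(-6592) = 11745/(41 - 216 + sqrt(2)*sqrt(-216)) - 29393/(-6592) = 11745/(41 - 216 + sqrt(2)*(6*I*sqrt(6))) - 29393*(-1/6592) = 11745/(41 - 216 + 12*I*sqrt(3)) + 29393/6592 = 11745/(-175 + 12*I*sqrt(3)) + 29393/6592 = 29393/6592 + 11745/(-175 + 12*I*sqrt(3))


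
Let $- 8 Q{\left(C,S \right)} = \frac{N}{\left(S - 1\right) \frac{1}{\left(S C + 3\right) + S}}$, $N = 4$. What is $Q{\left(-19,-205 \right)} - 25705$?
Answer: $- \frac{10586767}{412} \approx -25696.0$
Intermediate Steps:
$Q{\left(C,S \right)} = - \frac{3 + S + C S}{2 \left(-1 + S\right)}$ ($Q{\left(C,S \right)} = - \frac{4 \frac{1}{\left(S - 1\right) \frac{1}{\left(S C + 3\right) + S}}}{8} = - \frac{4 \frac{1}{\left(-1 + S\right) \frac{1}{\left(C S + 3\right) + S}}}{8} = - \frac{4 \frac{1}{\left(-1 + S\right) \frac{1}{\left(3 + C S\right) + S}}}{8} = - \frac{4 \frac{1}{\left(-1 + S\right) \frac{1}{3 + S + C S}}}{8} = - \frac{4 \frac{1}{\frac{1}{3 + S + C S} \left(-1 + S\right)}}{8} = - \frac{4 \frac{3 + S + C S}{-1 + S}}{8} = - \frac{4 \frac{1}{-1 + S} \left(3 + S + C S\right)}{8} = - \frac{3 + S + C S}{2 \left(-1 + S\right)}$)
$Q{\left(-19,-205 \right)} - 25705 = \frac{-3 - -205 - \left(-19\right) \left(-205\right)}{2 \left(-1 - 205\right)} - 25705 = \frac{-3 + 205 - 3895}{2 \left(-206\right)} - 25705 = \frac{1}{2} \left(- \frac{1}{206}\right) \left(-3693\right) - 25705 = \frac{3693}{412} - 25705 = - \frac{10586767}{412}$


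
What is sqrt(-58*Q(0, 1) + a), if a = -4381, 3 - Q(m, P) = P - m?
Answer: I*sqrt(4497) ≈ 67.06*I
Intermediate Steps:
Q(m, P) = 3 + m - P (Q(m, P) = 3 - (P - m) = 3 + (m - P) = 3 + m - P)
sqrt(-58*Q(0, 1) + a) = sqrt(-58*(3 + 0 - 1*1) - 4381) = sqrt(-58*(3 + 0 - 1) - 4381) = sqrt(-58*2 - 4381) = sqrt(-116 - 4381) = sqrt(-4497) = I*sqrt(4497)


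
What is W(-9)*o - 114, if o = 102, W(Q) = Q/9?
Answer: -216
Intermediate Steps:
W(Q) = Q/9 (W(Q) = Q*(1/9) = Q/9)
W(-9)*o - 114 = ((1/9)*(-9))*102 - 114 = -1*102 - 114 = -102 - 114 = -216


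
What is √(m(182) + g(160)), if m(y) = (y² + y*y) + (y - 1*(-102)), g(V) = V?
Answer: 2*√16673 ≈ 258.25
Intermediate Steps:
m(y) = 102 + y + 2*y² (m(y) = (y² + y²) + (y + 102) = 2*y² + (102 + y) = 102 + y + 2*y²)
√(m(182) + g(160)) = √((102 + 182 + 2*182²) + 160) = √((102 + 182 + 2*33124) + 160) = √((102 + 182 + 66248) + 160) = √(66532 + 160) = √66692 = 2*√16673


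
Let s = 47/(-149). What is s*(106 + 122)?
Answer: -10716/149 ≈ -71.919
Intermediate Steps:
s = -47/149 (s = 47*(-1/149) = -47/149 ≈ -0.31544)
s*(106 + 122) = -47*(106 + 122)/149 = -47/149*228 = -10716/149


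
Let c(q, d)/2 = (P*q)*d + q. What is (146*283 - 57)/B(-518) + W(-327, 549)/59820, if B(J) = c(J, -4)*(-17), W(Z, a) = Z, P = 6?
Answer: -108362203/1009651930 ≈ -0.10733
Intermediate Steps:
c(q, d) = 2*q + 12*d*q (c(q, d) = 2*((6*q)*d + q) = 2*(6*d*q + q) = 2*(q + 6*d*q) = 2*q + 12*d*q)
B(J) = 782*J (B(J) = (2*J*(1 + 6*(-4)))*(-17) = (2*J*(1 - 24))*(-17) = (2*J*(-23))*(-17) = -46*J*(-17) = 782*J)
(146*283 - 57)/B(-518) + W(-327, 549)/59820 = (146*283 - 57)/((782*(-518))) - 327/59820 = (41318 - 57)/(-405076) - 327*1/59820 = 41261*(-1/405076) - 109/19940 = -41261/405076 - 109/19940 = -108362203/1009651930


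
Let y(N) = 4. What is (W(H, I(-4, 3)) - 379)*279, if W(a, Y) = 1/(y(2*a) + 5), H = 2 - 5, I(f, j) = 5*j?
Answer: -105710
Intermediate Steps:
H = -3
W(a, Y) = ⅑ (W(a, Y) = 1/(4 + 5) = 1/9 = ⅑)
(W(H, I(-4, 3)) - 379)*279 = (⅑ - 379)*279 = -3410/9*279 = -105710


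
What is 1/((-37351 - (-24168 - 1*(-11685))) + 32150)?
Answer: 1/7282 ≈ 0.00013732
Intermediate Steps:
1/((-37351 - (-24168 - 1*(-11685))) + 32150) = 1/((-37351 - (-24168 + 11685)) + 32150) = 1/((-37351 - 1*(-12483)) + 32150) = 1/((-37351 + 12483) + 32150) = 1/(-24868 + 32150) = 1/7282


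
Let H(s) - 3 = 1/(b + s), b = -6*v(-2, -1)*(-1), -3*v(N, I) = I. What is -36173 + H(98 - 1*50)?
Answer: -1808499/50 ≈ -36170.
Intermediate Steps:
v(N, I) = -I/3
b = 2 (b = -(-2)*(-1)*(-1) = -6*⅓*(-1) = -2*(-1) = 2)
H(s) = 3 + 1/(2 + s)
-36173 + H(98 - 1*50) = -36173 + (7 + 3*(98 - 1*50))/(2 + (98 - 1*50)) = -36173 + (7 + 3*(98 - 50))/(2 + (98 - 50)) = -36173 + (7 + 3*48)/(2 + 48) = -36173 + (7 + 144)/50 = -36173 + (1/50)*151 = -36173 + 151/50 = -1808499/50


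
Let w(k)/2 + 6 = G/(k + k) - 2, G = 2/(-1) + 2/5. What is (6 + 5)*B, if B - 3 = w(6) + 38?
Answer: 4081/15 ≈ 272.07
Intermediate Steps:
G = -8/5 (G = 2*(-1) + 2*(1/5) = -2 + 2/5 = -8/5 ≈ -1.6000)
w(k) = -16 - 8/(5*k) (w(k) = -12 + 2*(-8/5/(k + k) - 2) = -12 + 2*(-8/5/(2*k) - 2) = -12 + 2*((1/(2*k))*(-8/5) - 2) = -12 + 2*(-4/(5*k) - 2) = -12 + 2*(-2 - 4/(5*k)) = -12 + (-4 - 8/(5*k)) = -16 - 8/(5*k))
B = 371/15 (B = 3 + ((-16 - 8/5/6) + 38) = 3 + ((-16 - 8/5*1/6) + 38) = 3 + ((-16 - 4/15) + 38) = 3 + (-244/15 + 38) = 3 + 326/15 = 371/15 ≈ 24.733)
(6 + 5)*B = (6 + 5)*(371/15) = 11*(371/15) = 4081/15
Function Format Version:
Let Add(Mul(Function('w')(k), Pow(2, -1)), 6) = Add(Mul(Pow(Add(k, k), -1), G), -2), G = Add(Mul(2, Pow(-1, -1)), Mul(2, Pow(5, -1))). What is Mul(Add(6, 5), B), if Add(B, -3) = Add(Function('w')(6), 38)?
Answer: Rational(4081, 15) ≈ 272.07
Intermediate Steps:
G = Rational(-8, 5) (G = Add(Mul(2, -1), Mul(2, Rational(1, 5))) = Add(-2, Rational(2, 5)) = Rational(-8, 5) ≈ -1.6000)
Function('w')(k) = Add(-16, Mul(Rational(-8, 5), Pow(k, -1))) (Function('w')(k) = Add(-12, Mul(2, Add(Mul(Pow(Add(k, k), -1), Rational(-8, 5)), -2))) = Add(-12, Mul(2, Add(Mul(Pow(Mul(2, k), -1), Rational(-8, 5)), -2))) = Add(-12, Mul(2, Add(Mul(Mul(Rational(1, 2), Pow(k, -1)), Rational(-8, 5)), -2))) = Add(-12, Mul(2, Add(Mul(Rational(-4, 5), Pow(k, -1)), -2))) = Add(-12, Mul(2, Add(-2, Mul(Rational(-4, 5), Pow(k, -1))))) = Add(-12, Add(-4, Mul(Rational(-8, 5), Pow(k, -1)))) = Add(-16, Mul(Rational(-8, 5), Pow(k, -1))))
B = Rational(371, 15) (B = Add(3, Add(Add(-16, Mul(Rational(-8, 5), Pow(6, -1))), 38)) = Add(3, Add(Add(-16, Mul(Rational(-8, 5), Rational(1, 6))), 38)) = Add(3, Add(Add(-16, Rational(-4, 15)), 38)) = Add(3, Add(Rational(-244, 15), 38)) = Add(3, Rational(326, 15)) = Rational(371, 15) ≈ 24.733)
Mul(Add(6, 5), B) = Mul(Add(6, 5), Rational(371, 15)) = Mul(11, Rational(371, 15)) = Rational(4081, 15)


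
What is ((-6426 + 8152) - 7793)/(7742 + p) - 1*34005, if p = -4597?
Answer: -106951792/3145 ≈ -34007.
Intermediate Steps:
((-6426 + 8152) - 7793)/(7742 + p) - 1*34005 = ((-6426 + 8152) - 7793)/(7742 - 4597) - 1*34005 = (1726 - 7793)/3145 - 34005 = -6067*1/3145 - 34005 = -6067/3145 - 34005 = -106951792/3145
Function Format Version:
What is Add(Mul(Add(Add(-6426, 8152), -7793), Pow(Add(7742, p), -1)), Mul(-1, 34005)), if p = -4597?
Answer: Rational(-106951792, 3145) ≈ -34007.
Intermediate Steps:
Add(Mul(Add(Add(-6426, 8152), -7793), Pow(Add(7742, p), -1)), Mul(-1, 34005)) = Add(Mul(Add(Add(-6426, 8152), -7793), Pow(Add(7742, -4597), -1)), Mul(-1, 34005)) = Add(Mul(Add(1726, -7793), Pow(3145, -1)), -34005) = Add(Mul(-6067, Rational(1, 3145)), -34005) = Add(Rational(-6067, 3145), -34005) = Rational(-106951792, 3145)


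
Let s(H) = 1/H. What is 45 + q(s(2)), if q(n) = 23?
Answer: 68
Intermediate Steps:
45 + q(s(2)) = 45 + 23 = 68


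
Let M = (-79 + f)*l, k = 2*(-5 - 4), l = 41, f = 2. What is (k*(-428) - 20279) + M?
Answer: -15732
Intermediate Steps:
k = -18 (k = 2*(-9) = -18)
M = -3157 (M = (-79 + 2)*41 = -77*41 = -3157)
(k*(-428) - 20279) + M = (-18*(-428) - 20279) - 3157 = (7704 - 20279) - 3157 = -12575 - 3157 = -15732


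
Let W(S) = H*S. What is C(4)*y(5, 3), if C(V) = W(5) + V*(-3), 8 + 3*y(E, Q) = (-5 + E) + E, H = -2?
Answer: 22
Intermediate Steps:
y(E, Q) = -13/3 + 2*E/3 (y(E, Q) = -8/3 + ((-5 + E) + E)/3 = -8/3 + (-5 + 2*E)/3 = -8/3 + (-5/3 + 2*E/3) = -13/3 + 2*E/3)
W(S) = -2*S
C(V) = -10 - 3*V (C(V) = -2*5 + V*(-3) = -10 - 3*V)
C(4)*y(5, 3) = (-10 - 3*4)*(-13/3 + (2/3)*5) = (-10 - 12)*(-13/3 + 10/3) = -22*(-1) = 22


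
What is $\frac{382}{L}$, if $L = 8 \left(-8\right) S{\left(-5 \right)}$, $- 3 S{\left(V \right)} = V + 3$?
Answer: $- \frac{573}{64} \approx -8.9531$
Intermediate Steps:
$S{\left(V \right)} = -1 - \frac{V}{3}$ ($S{\left(V \right)} = - \frac{V + 3}{3} = - \frac{3 + V}{3} = -1 - \frac{V}{3}$)
$L = - \frac{128}{3}$ ($L = 8 \left(-8\right) \left(-1 - - \frac{5}{3}\right) = - 64 \left(-1 + \frac{5}{3}\right) = \left(-64\right) \frac{2}{3} = - \frac{128}{3} \approx -42.667$)
$\frac{382}{L} = \frac{382}{- \frac{128}{3}} = 382 \left(- \frac{3}{128}\right) = - \frac{573}{64}$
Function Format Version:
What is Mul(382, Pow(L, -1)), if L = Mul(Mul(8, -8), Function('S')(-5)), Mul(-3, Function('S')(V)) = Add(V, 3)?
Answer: Rational(-573, 64) ≈ -8.9531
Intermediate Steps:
Function('S')(V) = Add(-1, Mul(Rational(-1, 3), V)) (Function('S')(V) = Mul(Rational(-1, 3), Add(V, 3)) = Mul(Rational(-1, 3), Add(3, V)) = Add(-1, Mul(Rational(-1, 3), V)))
L = Rational(-128, 3) (L = Mul(Mul(8, -8), Add(-1, Mul(Rational(-1, 3), -5))) = Mul(-64, Add(-1, Rational(5, 3))) = Mul(-64, Rational(2, 3)) = Rational(-128, 3) ≈ -42.667)
Mul(382, Pow(L, -1)) = Mul(382, Pow(Rational(-128, 3), -1)) = Mul(382, Rational(-3, 128)) = Rational(-573, 64)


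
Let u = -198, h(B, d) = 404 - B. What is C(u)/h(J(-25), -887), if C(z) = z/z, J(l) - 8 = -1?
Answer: 1/397 ≈ 0.0025189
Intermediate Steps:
J(l) = 7 (J(l) = 8 - 1 = 7)
C(z) = 1
C(u)/h(J(-25), -887) = 1/(404 - 1*7) = 1/(404 - 7) = 1/397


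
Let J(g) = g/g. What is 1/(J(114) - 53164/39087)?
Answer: -39087/14077 ≈ -2.7767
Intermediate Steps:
J(g) = 1
1/(J(114) - 53164/39087) = 1/(1 - 53164/39087) = 1/(-14077/39087) = -39087/14077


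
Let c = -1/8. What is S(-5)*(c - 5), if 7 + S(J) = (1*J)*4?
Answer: 1107/8 ≈ 138.38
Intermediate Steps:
c = -⅛ (c = -1*⅛ = -⅛ ≈ -0.12500)
S(J) = -7 + 4*J (S(J) = -7 + (1*J)*4 = -7 + J*4 = -7 + 4*J)
S(-5)*(c - 5) = (-7 + 4*(-5))*(-⅛ - 5) = (-7 - 20)*(-41/8) = -27*(-41/8) = 1107/8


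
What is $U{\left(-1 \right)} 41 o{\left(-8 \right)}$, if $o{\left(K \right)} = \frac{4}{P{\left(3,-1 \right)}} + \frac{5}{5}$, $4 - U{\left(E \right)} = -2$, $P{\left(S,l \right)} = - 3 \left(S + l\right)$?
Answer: $82$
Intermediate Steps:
$P{\left(S,l \right)} = - 3 S - 3 l$
$U{\left(E \right)} = 6$ ($U{\left(E \right)} = 4 - -2 = 4 + 2 = 6$)
$o{\left(K \right)} = \frac{1}{3}$ ($o{\left(K \right)} = \frac{4}{\left(-3\right) 3 - -3} + \frac{5}{5} = \frac{4}{-9 + 3} + 5 \cdot \frac{1}{5} = \frac{4}{-6} + 1 = 4 \left(- \frac{1}{6}\right) + 1 = - \frac{2}{3} + 1 = \frac{1}{3}$)
$U{\left(-1 \right)} 41 o{\left(-8 \right)} = 6 \cdot 41 \cdot \frac{1}{3} = 246 \cdot \frac{1}{3} = 82$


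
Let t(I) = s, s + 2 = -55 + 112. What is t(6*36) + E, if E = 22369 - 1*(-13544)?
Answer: 35968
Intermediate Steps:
s = 55 (s = -2 + (-55 + 112) = -2 + 57 = 55)
t(I) = 55
E = 35913 (E = 22369 + 13544 = 35913)
t(6*36) + E = 55 + 35913 = 35968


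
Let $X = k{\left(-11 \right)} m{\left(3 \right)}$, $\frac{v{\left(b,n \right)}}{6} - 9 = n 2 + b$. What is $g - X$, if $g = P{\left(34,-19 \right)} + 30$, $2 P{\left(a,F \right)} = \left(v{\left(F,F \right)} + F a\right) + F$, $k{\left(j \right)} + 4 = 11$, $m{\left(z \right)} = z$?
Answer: $- \frac{935}{2} \approx -467.5$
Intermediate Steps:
$k{\left(j \right)} = 7$ ($k{\left(j \right)} = -4 + 11 = 7$)
$v{\left(b,n \right)} = 54 + 6 b + 12 n$ ($v{\left(b,n \right)} = 54 + 6 \left(n 2 + b\right) = 54 + 6 \left(2 n + b\right) = 54 + 6 \left(b + 2 n\right) = 54 + \left(6 b + 12 n\right) = 54 + 6 b + 12 n$)
$X = 21$ ($X = 7 \cdot 3 = 21$)
$P{\left(a,F \right)} = 27 + \frac{19 F}{2} + \frac{F a}{2}$ ($P{\left(a,F \right)} = \frac{\left(\left(54 + 6 F + 12 F\right) + F a\right) + F}{2} = \frac{\left(\left(54 + 18 F\right) + F a\right) + F}{2} = \frac{\left(54 + 18 F + F a\right) + F}{2} = \frac{54 + 19 F + F a}{2} = 27 + \frac{19 F}{2} + \frac{F a}{2}$)
$g = - \frac{893}{2}$ ($g = \left(27 + \frac{19}{2} \left(-19\right) + \frac{1}{2} \left(-19\right) 34\right) + 30 = \left(27 - \frac{361}{2} - 323\right) + 30 = - \frac{953}{2} + 30 = - \frac{893}{2} \approx -446.5$)
$g - X = - \frac{893}{2} - 21 = - \frac{935}{2}$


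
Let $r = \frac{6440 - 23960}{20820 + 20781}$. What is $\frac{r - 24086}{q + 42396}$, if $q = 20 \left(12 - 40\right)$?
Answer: $- \frac{167003201}{290069906} \approx -0.57573$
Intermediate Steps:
$q = -560$ ($q = 20 \left(-28\right) = -560$)
$r = - \frac{5840}{13867}$ ($r = - \frac{17520}{41601} = \left(-17520\right) \frac{1}{41601} = - \frac{5840}{13867} \approx -0.42114$)
$\frac{r - 24086}{q + 42396} = \frac{- \frac{5840}{13867} - 24086}{-560 + 42396} = - \frac{334006402}{13867 \cdot 41836} = \left(- \frac{334006402}{13867}\right) \frac{1}{41836} = - \frac{167003201}{290069906}$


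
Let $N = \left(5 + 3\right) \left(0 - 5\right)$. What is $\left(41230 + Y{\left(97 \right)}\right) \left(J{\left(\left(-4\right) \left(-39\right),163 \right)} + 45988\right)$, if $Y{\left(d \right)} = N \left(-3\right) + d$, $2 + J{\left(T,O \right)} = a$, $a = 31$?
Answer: $1907266599$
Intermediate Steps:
$N = -40$ ($N = 8 \left(-5\right) = -40$)
$J{\left(T,O \right)} = 29$ ($J{\left(T,O \right)} = -2 + 31 = 29$)
$Y{\left(d \right)} = 120 + d$ ($Y{\left(d \right)} = \left(-40\right) \left(-3\right) + d = 120 + d$)
$\left(41230 + Y{\left(97 \right)}\right) \left(J{\left(\left(-4\right) \left(-39\right),163 \right)} + 45988\right) = \left(41230 + \left(120 + 97\right)\right) \left(29 + 45988\right) = \left(41230 + 217\right) 46017 = 41447 \cdot 46017 = 1907266599$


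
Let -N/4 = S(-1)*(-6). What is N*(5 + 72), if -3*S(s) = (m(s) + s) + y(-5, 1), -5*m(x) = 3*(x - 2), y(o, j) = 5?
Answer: -17864/5 ≈ -3572.8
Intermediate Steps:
m(x) = 6/5 - 3*x/5 (m(x) = -3*(x - 2)/5 = -3*(-2 + x)/5 = -(-6 + 3*x)/5 = 6/5 - 3*x/5)
S(s) = -31/15 - 2*s/15 (S(s) = -(((6/5 - 3*s/5) + s) + 5)/3 = -((6/5 + 2*s/5) + 5)/3 = -(31/5 + 2*s/5)/3 = -31/15 - 2*s/15)
N = -232/5 (N = -4*(-31/15 - 2/15*(-1))*(-6) = -4*(-31/15 + 2/15)*(-6) = -(-116)*(-6)/15 = -4*58/5 = -232/5 ≈ -46.400)
N*(5 + 72) = -232*(5 + 72)/5 = -232/5*77 = -17864/5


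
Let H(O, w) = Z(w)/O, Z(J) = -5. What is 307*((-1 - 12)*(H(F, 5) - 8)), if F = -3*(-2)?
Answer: 211523/6 ≈ 35254.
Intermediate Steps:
F = 6
H(O, w) = -5/O
307*((-1 - 12)*(H(F, 5) - 8)) = 307*((-1 - 12)*(-5/6 - 8)) = 307*(-13*(-5*⅙ - 8)) = 307*(-13*(-⅚ - 8)) = 307*(-13*(-53/6)) = 307*(689/6) = 211523/6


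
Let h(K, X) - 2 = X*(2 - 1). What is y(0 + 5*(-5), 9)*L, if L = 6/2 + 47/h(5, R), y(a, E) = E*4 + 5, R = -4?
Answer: -1681/2 ≈ -840.50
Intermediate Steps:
y(a, E) = 5 + 4*E (y(a, E) = 4*E + 5 = 5 + 4*E)
h(K, X) = 2 + X (h(K, X) = 2 + X*(2 - 1) = 2 + X*1 = 2 + X)
L = -41/2 (L = 6/2 + 47/(2 - 4) = 6*(½) + 47/(-2) = 3 + 47*(-½) = 3 - 47/2 = -41/2 ≈ -20.500)
y(0 + 5*(-5), 9)*L = (5 + 4*9)*(-41/2) = (5 + 36)*(-41/2) = 41*(-41/2) = -1681/2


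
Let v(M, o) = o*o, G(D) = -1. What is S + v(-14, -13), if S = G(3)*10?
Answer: 159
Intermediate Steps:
v(M, o) = o**2
S = -10 (S = -1*10 = -10)
S + v(-14, -13) = -10 + (-13)**2 = -10 + 169 = 159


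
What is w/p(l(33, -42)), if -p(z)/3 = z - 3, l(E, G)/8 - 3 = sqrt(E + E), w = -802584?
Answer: -1872696/1261 + 713408*sqrt(66)/1261 ≈ 3111.1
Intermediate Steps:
l(E, G) = 24 + 8*sqrt(2)*sqrt(E) (l(E, G) = 24 + 8*sqrt(E + E) = 24 + 8*sqrt(2*E) = 24 + 8*(sqrt(2)*sqrt(E)) = 24 + 8*sqrt(2)*sqrt(E))
p(z) = 9 - 3*z (p(z) = -3*(z - 3) = -3*(-3 + z) = 9 - 3*z)
w/p(l(33, -42)) = -802584/(9 - 3*(24 + 8*sqrt(2)*sqrt(33))) = -802584/(9 - 3*(24 + 8*sqrt(66))) = -802584/(9 + (-72 - 24*sqrt(66))) = -802584/(-63 - 24*sqrt(66))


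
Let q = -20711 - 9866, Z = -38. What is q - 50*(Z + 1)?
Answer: -28727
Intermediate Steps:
q = -30577
q - 50*(Z + 1) = -30577 - 50*(-38 + 1) = -30577 - 50*(-37) = -30577 + 1850 = -28727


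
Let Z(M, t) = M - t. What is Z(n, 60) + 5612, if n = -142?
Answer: 5410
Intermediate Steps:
Z(n, 60) + 5612 = (-142 - 1*60) + 5612 = (-142 - 60) + 5612 = -202 + 5612 = 5410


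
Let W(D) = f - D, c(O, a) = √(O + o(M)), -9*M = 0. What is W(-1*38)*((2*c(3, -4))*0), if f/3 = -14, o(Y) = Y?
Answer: 0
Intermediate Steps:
M = 0 (M = -⅑*0 = 0)
f = -42 (f = 3*(-14) = -42)
c(O, a) = √O (c(O, a) = √(O + 0) = √O)
W(D) = -42 - D
W(-1*38)*((2*c(3, -4))*0) = (-42 - (-1)*38)*((2*√3)*0) = (-42 - 1*(-38))*0 = (-42 + 38)*0 = -4*0 = 0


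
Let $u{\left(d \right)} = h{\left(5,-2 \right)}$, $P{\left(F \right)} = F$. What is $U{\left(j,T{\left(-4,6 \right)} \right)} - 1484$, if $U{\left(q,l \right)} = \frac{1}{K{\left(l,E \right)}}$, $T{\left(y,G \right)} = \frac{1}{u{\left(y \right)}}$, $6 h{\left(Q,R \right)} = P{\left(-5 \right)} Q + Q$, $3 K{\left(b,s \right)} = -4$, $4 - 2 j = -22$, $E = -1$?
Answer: $- \frac{5939}{4} \approx -1484.8$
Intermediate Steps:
$j = 13$ ($j = 2 - -11 = 2 + 11 = 13$)
$K{\left(b,s \right)} = - \frac{4}{3}$ ($K{\left(b,s \right)} = \frac{1}{3} \left(-4\right) = - \frac{4}{3}$)
$h{\left(Q,R \right)} = - \frac{2 Q}{3}$ ($h{\left(Q,R \right)} = \frac{- 5 Q + Q}{6} = \frac{\left(-4\right) Q}{6} = - \frac{2 Q}{3}$)
$u{\left(d \right)} = - \frac{10}{3}$ ($u{\left(d \right)} = \left(- \frac{2}{3}\right) 5 = - \frac{10}{3}$)
$T{\left(y,G \right)} = - \frac{3}{10}$ ($T{\left(y,G \right)} = \frac{1}{- \frac{10}{3}} = - \frac{3}{10}$)
$U{\left(q,l \right)} = - \frac{3}{4}$ ($U{\left(q,l \right)} = \frac{1}{- \frac{4}{3}} = - \frac{3}{4}$)
$U{\left(j,T{\left(-4,6 \right)} \right)} - 1484 = - \frac{3}{4} - 1484 = - \frac{5939}{4}$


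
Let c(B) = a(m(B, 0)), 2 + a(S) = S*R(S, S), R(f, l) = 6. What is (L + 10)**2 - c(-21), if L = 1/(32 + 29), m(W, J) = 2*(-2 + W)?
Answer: 1407759/3721 ≈ 378.33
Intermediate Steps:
m(W, J) = -4 + 2*W
L = 1/61 ≈ 0.016393
a(S) = -2 + 6*S (a(S) = -2 + S*6 = -2 + 6*S)
c(B) = -26 + 12*B (c(B) = -2 + 6*(-4 + 2*B) = -2 + (-24 + 12*B) = -26 + 12*B)
(L + 10)**2 - c(-21) = (1/61 + 10)**2 - (-26 + 12*(-21)) = (611/61)**2 - (-26 - 252) = 373321/3721 - 1*(-278) = 373321/3721 + 278 = 1407759/3721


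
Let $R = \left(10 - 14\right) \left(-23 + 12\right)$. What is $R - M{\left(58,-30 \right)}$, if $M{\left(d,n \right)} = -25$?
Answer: $69$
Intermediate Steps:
$R = 44$ ($R = \left(10 - 14\right) \left(-11\right) = \left(-4\right) \left(-11\right) = 44$)
$R - M{\left(58,-30 \right)} = 44 - -25 = 44 + 25 = 69$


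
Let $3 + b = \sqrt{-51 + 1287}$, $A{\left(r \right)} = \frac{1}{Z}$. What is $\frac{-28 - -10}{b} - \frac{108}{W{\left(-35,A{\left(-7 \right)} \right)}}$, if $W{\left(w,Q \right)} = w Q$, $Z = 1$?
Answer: $\frac{43542}{14315} - \frac{12 \sqrt{309}}{409} \approx 2.526$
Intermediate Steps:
$A{\left(r \right)} = 1$ ($A{\left(r \right)} = 1^{-1} = 1$)
$W{\left(w,Q \right)} = Q w$
$b = -3 + 2 \sqrt{309}$ ($b = -3 + \sqrt{-51 + 1287} = -3 + \sqrt{1236} = -3 + 2 \sqrt{309} \approx 32.157$)
$\frac{-28 - -10}{b} - \frac{108}{W{\left(-35,A{\left(-7 \right)} \right)}} = \frac{-28 - -10}{-3 + 2 \sqrt{309}} - \frac{108}{1 \left(-35\right)} = \frac{-28 + 10}{-3 + 2 \sqrt{309}} - \frac{108}{-35} = - \frac{18}{-3 + 2 \sqrt{309}} - - \frac{108}{35} = - \frac{18}{-3 + 2 \sqrt{309}} + \frac{108}{35} = \frac{108}{35} - \frac{18}{-3 + 2 \sqrt{309}}$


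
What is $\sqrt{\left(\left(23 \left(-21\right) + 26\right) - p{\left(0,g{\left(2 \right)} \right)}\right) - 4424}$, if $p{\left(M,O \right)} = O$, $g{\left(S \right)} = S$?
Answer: $i \sqrt{4883} \approx 69.878 i$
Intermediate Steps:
$\sqrt{\left(\left(23 \left(-21\right) + 26\right) - p{\left(0,g{\left(2 \right)} \right)}\right) - 4424} = \sqrt{\left(\left(23 \left(-21\right) + 26\right) - 2\right) - 4424} = \sqrt{\left(\left(-483 + 26\right) - 2\right) - 4424} = \sqrt{\left(-457 - 2\right) - 4424} = \sqrt{-459 - 4424} = \sqrt{-4883} = i \sqrt{4883}$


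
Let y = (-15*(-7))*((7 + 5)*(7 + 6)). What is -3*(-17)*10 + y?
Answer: 16890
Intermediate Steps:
y = 16380 (y = 105*(12*13) = 105*156 = 16380)
-3*(-17)*10 + y = -3*(-17)*10 + 16380 = 51*10 + 16380 = 510 + 16380 = 16890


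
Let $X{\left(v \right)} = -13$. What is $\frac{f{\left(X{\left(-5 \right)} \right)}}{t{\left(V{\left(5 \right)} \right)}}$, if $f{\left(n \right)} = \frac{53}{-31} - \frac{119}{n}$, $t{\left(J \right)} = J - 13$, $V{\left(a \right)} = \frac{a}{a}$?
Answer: $- \frac{250}{403} \approx -0.62035$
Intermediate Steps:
$V{\left(a \right)} = 1$
$t{\left(J \right)} = -13 + J$
$f{\left(n \right)} = - \frac{53}{31} - \frac{119}{n}$ ($f{\left(n \right)} = 53 \left(- \frac{1}{31}\right) - \frac{119}{n} = - \frac{53}{31} - \frac{119}{n}$)
$\frac{f{\left(X{\left(-5 \right)} \right)}}{t{\left(V{\left(5 \right)} \right)}} = \frac{- \frac{53}{31} - \frac{119}{-13}}{-13 + 1} = \frac{- \frac{53}{31} - - \frac{119}{13}}{-12} = \left(- \frac{53}{31} + \frac{119}{13}\right) \left(- \frac{1}{12}\right) = \frac{3000}{403} \left(- \frac{1}{12}\right) = - \frac{250}{403}$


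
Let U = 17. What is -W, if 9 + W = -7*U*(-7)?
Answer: -824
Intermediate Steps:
W = 824 (W = -9 - 7*17*(-7) = -9 - 119*(-7) = -9 + 833 = 824)
-W = -1*824 = -824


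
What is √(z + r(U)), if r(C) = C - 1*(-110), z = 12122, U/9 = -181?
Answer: √10603 ≈ 102.97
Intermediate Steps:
U = -1629 (U = 9*(-181) = -1629)
r(C) = 110 + C (r(C) = C + 110 = 110 + C)
√(z + r(U)) = √(12122 + (110 - 1629)) = √(12122 - 1519) = √10603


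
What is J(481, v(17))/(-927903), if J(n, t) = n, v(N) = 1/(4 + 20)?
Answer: -481/927903 ≈ -0.00051837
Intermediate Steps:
v(N) = 1/24
J(481, v(17))/(-927903) = 481/(-927903) = 481*(-1/927903) = -481/927903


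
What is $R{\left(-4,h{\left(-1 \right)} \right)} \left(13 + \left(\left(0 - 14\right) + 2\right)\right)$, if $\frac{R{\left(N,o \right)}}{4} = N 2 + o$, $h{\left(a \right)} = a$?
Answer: $-36$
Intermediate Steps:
$R{\left(N,o \right)} = 4 o + 8 N$ ($R{\left(N,o \right)} = 4 \left(N 2 + o\right) = 4 \left(2 N + o\right) = 4 \left(o + 2 N\right) = 4 o + 8 N$)
$R{\left(-4,h{\left(-1 \right)} \right)} \left(13 + \left(\left(0 - 14\right) + 2\right)\right) = \left(4 \left(-1\right) + 8 \left(-4\right)\right) \left(13 + \left(\left(0 - 14\right) + 2\right)\right) = \left(-4 - 32\right) \left(13 + \left(-14 + 2\right)\right) = - 36 \left(13 - 12\right) = \left(-36\right) 1 = -36$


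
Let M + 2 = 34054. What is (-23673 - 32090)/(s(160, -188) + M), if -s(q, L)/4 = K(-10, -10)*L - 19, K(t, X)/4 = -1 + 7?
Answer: -55763/52176 ≈ -1.0687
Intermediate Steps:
K(t, X) = 24 (K(t, X) = 4*(-1 + 7) = 4*6 = 24)
s(q, L) = 76 - 96*L (s(q, L) = -4*(24*L - 19) = -4*(-19 + 24*L) = 76 - 96*L)
M = 34052 (M = -2 + 34054 = 34052)
(-23673 - 32090)/(s(160, -188) + M) = (-23673 - 32090)/((76 - 96*(-188)) + 34052) = -55763/((76 + 18048) + 34052) = -55763/(18124 + 34052) = -55763/52176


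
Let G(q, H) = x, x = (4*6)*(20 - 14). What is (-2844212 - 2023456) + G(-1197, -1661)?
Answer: -4867524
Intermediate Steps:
x = 144 (x = 24*6 = 144)
G(q, H) = 144
(-2844212 - 2023456) + G(-1197, -1661) = (-2844212 - 2023456) + 144 = -4867668 + 144 = -4867524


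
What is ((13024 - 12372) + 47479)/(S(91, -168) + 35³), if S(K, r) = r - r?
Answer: 48131/42875 ≈ 1.1226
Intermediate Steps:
S(K, r) = 0
((13024 - 12372) + 47479)/(S(91, -168) + 35³) = ((13024 - 12372) + 47479)/(0 + 35³) = (652 + 47479)/(0 + 42875) = 48131/42875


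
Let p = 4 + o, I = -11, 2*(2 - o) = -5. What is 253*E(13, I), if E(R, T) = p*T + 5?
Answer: -44781/2 ≈ -22391.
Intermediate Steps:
o = 9/2 (o = 2 - ½*(-5) = 2 + 5/2 = 9/2 ≈ 4.5000)
p = 17/2 (p = 4 + 9/2 = 17/2 ≈ 8.5000)
E(R, T) = 5 + 17*T/2 (E(R, T) = 17*T/2 + 5 = 5 + 17*T/2)
253*E(13, I) = 253*(5 + (17/2)*(-11)) = 253*(5 - 187/2) = 253*(-177/2) = -44781/2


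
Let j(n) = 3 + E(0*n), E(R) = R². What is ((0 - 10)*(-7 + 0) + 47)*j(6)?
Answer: 351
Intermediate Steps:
j(n) = 3 (j(n) = 3 + (0*n)² = 3 + 0² = 3 + 0 = 3)
((0 - 10)*(-7 + 0) + 47)*j(6) = ((0 - 10)*(-7 + 0) + 47)*3 = (-10*(-7) + 47)*3 = (70 + 47)*3 = 117*3 = 351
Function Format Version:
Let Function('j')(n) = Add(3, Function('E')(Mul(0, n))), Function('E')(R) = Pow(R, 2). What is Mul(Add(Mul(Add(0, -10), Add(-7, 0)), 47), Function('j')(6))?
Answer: 351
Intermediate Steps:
Function('j')(n) = 3 (Function('j')(n) = Add(3, Pow(Mul(0, n), 2)) = Add(3, Pow(0, 2)) = Add(3, 0) = 3)
Mul(Add(Mul(Add(0, -10), Add(-7, 0)), 47), Function('j')(6)) = Mul(Add(Mul(Add(0, -10), Add(-7, 0)), 47), 3) = Mul(Add(Mul(-10, -7), 47), 3) = Mul(Add(70, 47), 3) = Mul(117, 3) = 351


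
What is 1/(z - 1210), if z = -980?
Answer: -1/2190 ≈ -0.00045662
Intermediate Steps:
1/(z - 1210) = 1/(-980 - 1210) = 1/(-2190) = -1/2190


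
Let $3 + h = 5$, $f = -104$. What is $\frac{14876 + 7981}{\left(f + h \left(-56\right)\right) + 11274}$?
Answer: $\frac{401}{194} \approx 2.067$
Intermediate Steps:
$h = 2$ ($h = -3 + 5 = 2$)
$\frac{14876 + 7981}{\left(f + h \left(-56\right)\right) + 11274} = \frac{14876 + 7981}{\left(-104 + 2 \left(-56\right)\right) + 11274} = \frac{22857}{\left(-104 - 112\right) + 11274} = \frac{22857}{-216 + 11274} = \frac{22857}{11058} = 22857 \cdot \frac{1}{11058} = \frac{401}{194}$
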